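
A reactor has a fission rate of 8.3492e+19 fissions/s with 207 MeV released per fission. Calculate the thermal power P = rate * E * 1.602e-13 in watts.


P = fission_rate * E_MeV * 1.602e-13
P = 8.3492e+19 * 207 * 1.602e-13
P = 2.7687e+09 W

2.7687e+09


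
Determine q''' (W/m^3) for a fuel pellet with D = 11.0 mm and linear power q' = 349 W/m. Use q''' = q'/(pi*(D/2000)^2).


r = D / 2 / 1000 = 11.0 / 2 / 1000 = 0.0055 m
q''' = q' / (pi * r^2)
q''' = 349 / (pi * 0.0055^2)
q''' = 3.6724e+06 W/m^3

3.6724e+06


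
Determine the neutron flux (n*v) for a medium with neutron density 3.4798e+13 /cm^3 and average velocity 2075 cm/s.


phi = n * v
phi = 3.4798e+13 * 2075
phi = 7.2206e+16 /cm^2/s

7.2206e+16


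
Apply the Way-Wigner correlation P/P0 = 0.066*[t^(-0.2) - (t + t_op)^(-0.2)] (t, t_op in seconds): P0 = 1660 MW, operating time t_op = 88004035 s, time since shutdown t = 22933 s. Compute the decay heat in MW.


P/P0 = 0.066 * [t^(-0.2) - (t + t_op)^(-0.2)]
P/P0 = 0.066 * [22933^(-0.2) - (22933 + 88004035)^(-0.2)]
P/P0 = 0.066 * [0.1342480 - 0.02576777] = 0.007159695
P = 1660 * 0.007159695 = 11.885 MW

11.885


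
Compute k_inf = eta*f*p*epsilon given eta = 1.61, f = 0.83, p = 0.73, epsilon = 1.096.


k_inf = eta * f * p * epsilon
k_inf = 1.61 * 0.83 * 0.73 * 1.096
k_inf = 1.0691

1.0691


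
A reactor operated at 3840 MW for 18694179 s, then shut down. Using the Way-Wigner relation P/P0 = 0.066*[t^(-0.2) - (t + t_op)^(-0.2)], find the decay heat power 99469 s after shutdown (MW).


P/P0 = 0.066 * [t^(-0.2) - (t + t_op)^(-0.2)]
P/P0 = 0.066 * [99469^(-0.2) - (99469 + 18694179)^(-0.2)]
P/P0 = 0.066 * [0.1001065 - 0.03509116] = 0.004291012
P = 3840 * 0.004291012 = 16.477 MW

16.477


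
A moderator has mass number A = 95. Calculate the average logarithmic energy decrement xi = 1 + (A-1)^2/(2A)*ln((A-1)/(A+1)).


xi = 1 + (A-1)^2/(2A) * ln((A-1)/(A+1))
xi = 1 + (95-1)^2/(2*95) * ln((95-1)/(95 +1))
xi = 0.020906

0.020906


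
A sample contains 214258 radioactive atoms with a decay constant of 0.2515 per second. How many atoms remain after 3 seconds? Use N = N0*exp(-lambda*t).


N = N0 * exp(-lambda * t)
N = 214258 * exp(-0.2515 * 3)
N = 100754

100754


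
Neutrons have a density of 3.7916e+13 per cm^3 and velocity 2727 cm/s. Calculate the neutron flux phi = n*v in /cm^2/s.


phi = n * v
phi = 3.7916e+13 * 2727
phi = 1.0340e+17 /cm^2/s

1.0340e+17


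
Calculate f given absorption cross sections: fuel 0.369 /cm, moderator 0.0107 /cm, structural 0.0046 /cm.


f = Sigma_a_fuel / (Sigma_a_fuel + Sigma_a_mod + Sigma_a_other)
f = 0.369 / (0.369 + 0.0107 + 0.0046)
f = 0.96019

0.96019


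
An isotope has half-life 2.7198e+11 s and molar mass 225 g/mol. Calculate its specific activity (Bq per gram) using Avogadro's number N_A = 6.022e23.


lambda = ln(2) / t_half = ln(2) / 2.7198e+11 = 2.548523e-12 /s
SA = lambda * N_A / M
SA = 2.548523e-12 * 6.022e23 / 225
SA = 6.8210e+09 Bq/g

6.8210e+09


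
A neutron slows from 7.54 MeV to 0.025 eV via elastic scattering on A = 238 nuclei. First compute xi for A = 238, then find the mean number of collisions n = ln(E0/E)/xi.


xi = 1 + (A-1)^2/(2A)*ln((A-1)/(A+1)) = 0.008379872 (for A = 238)
n = ln(E0/E) / xi
n = ln(7.54e6 / 0.025) / 0.008379872
n = ln(3.016000e+08) / 0.008379872 = 2329.9

2329.9


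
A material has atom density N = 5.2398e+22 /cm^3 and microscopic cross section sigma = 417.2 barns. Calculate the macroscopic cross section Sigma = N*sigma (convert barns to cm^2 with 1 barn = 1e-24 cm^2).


Sigma = N * sigma_barns * 1e-24
Sigma = 5.2398e+22 * 417.2 * 1e-24
Sigma = 21.860 /cm

21.860


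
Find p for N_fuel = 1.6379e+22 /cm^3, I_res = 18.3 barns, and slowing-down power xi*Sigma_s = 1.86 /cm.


p = exp(-N * I * 1e-24 / (xi*Sigma_s))
p = exp(-1.6379e+22 * 18.3 * 1e-24 / 1.86)
p = 0.85117

0.85117


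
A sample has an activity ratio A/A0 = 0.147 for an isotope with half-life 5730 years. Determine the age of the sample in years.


lambda = ln(2) / t_half = ln(2) / 5730 = 1.209681e-04 /yr
t = -ln(A/A0) / lambda
t = -ln(0.147) / 1.209681e-04
t = 15850 yr

15850


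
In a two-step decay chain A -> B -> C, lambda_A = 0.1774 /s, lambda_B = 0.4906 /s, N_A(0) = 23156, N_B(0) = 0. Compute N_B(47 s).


N_B(t) = lambda_A * N_A0 / (lambda_B - lambda_A) * [exp(-lambda_A*t) - exp(-lambda_B*t)]
exp(-0.1774*47) = 2.392982e-04; exp(-0.4906*47) = 9.681686e-11
N_B = 0.1774 * 23156 / (0.4906 - 0.1774) * (2.392982e-04 - 9.681686e-11)
N_B = 3.1386

3.1386


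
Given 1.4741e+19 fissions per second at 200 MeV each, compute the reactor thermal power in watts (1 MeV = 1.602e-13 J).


P = fission_rate * E_MeV * 1.602e-13
P = 1.4741e+19 * 200 * 1.602e-13
P = 4.7230e+08 W

4.7230e+08


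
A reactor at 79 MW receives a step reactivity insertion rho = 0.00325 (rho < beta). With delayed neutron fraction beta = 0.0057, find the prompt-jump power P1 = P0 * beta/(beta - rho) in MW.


P1/P0 = beta / (beta - rho)
P1/P0 = 0.0057 / (0.0057 - 0.00325) = 2.326531
P1 = 79 * 2.326531 = 183.80 MW

183.80


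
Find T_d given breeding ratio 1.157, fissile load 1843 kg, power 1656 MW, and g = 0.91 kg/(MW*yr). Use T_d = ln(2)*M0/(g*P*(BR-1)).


Breeding gain G = BR - 1 = 1.157 - 1 = 0.157
Fissile production rate = g * P * G = 0.91 * 1656 * 0.157 = 236.59272 kg/yr
T_d = ln(2) * M0 / (g * P * G)
T_d = ln(2) * 1843 / 236.59272 = 5.3994 yr

5.3994


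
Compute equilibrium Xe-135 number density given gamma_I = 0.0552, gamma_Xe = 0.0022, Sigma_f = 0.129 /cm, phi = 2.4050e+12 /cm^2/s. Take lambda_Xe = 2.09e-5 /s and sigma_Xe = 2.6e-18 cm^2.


Xe_eq = (gamma_I + gamma_Xe) * Sigma_f * phi / (lambda_Xe + sigma_Xe * phi)
Numerator = (0.0552 + 0.0022) * 0.129 * 2.4050e+12 = 1.780806e+10
Denominator = 2.09e-5 + 2.6e-18 * 2.4050e+12 = 2.715300e-05
Xe_eq = 1.780806e+10 / 2.715300e-05 = 6.5584e+14 /cm^3

6.5584e+14


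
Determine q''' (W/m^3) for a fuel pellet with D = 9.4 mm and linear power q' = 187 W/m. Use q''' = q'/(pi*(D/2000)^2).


r = D / 2 / 1000 = 9.4 / 2 / 1000 = 0.0047 m
q''' = q' / (pi * r^2)
q''' = 187 / (pi * 0.0047^2)
q''' = 2.6946e+06 W/m^3

2.6946e+06


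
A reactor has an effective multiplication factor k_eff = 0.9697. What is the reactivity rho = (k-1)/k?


rho = (k_eff - 1) / k_eff
rho = (0.9697 - 1) / 0.9697
rho = -0.031247

-0.031247


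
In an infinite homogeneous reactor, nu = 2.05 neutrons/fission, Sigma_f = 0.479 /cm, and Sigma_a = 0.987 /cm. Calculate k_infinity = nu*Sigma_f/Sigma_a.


k_inf = nu * Sigma_f / Sigma_a
k_inf = 2.05 * 0.479 / 0.987
k_inf = 0.99488

0.99488


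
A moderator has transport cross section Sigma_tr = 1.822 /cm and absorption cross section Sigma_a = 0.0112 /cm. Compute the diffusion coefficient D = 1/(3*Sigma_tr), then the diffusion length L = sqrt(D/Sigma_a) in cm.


D = 1 / (3 * Sigma_tr) = 1 / (3 * 1.822) = 0.1829491 cm
L = sqrt(D / Sigma_a)
L = sqrt(0.1829491 / 0.0112)
L = 4.0416 cm

4.0416


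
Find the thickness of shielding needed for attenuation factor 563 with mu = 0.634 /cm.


x = ln(factor) / mu
x = ln(563) / 0.634
x = 9.9894 cm

9.9894


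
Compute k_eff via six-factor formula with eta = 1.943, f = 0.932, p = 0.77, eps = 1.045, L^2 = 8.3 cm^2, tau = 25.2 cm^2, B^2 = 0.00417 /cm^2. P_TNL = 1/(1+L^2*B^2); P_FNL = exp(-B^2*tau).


k_inf = eta*f*p*eps = 1.943*0.932*0.77*1.045 = 1.457121
P_TNL = 1/(1 + L^2*B^2) = 1/(1 + 8.3*0.00417) = 0.9665468
P_FNL = exp(-B^2*tau) = exp(-0.00417*25.2) = 0.9002489
k_eff = k_inf * P_TNL * P_FNL = 1.457121 * 0.9665468 * 0.9002489
k_eff = 1.2679

1.2679


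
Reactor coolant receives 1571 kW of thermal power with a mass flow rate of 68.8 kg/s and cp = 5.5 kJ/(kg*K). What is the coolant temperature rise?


dT = Q / (m_dot * cp)
dT = 1571 / (68.8 * 5.5)
dT = 4.1517 C

4.1517


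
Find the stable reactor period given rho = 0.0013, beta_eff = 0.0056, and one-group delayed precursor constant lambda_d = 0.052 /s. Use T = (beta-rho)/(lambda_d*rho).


T = (beta - rho) / (lambda_d * rho)
T = (0.0056 - 0.0013) / (0.052 * 0.0013)
T = 63.609 s

63.609


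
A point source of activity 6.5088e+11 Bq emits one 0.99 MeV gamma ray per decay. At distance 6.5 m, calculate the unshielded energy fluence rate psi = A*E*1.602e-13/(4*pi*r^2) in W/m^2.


psi = A * E * 1.602e-13 / (4*pi*r^2)
psi = 6.5088e+11 * 0.99 * 1.602e-13 / (4*pi*6.5^2)
psi = 1.9443e-04 W/m^2

1.9443e-04


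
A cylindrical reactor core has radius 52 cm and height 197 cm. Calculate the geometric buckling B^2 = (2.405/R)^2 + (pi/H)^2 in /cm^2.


B^2 = (2.405/R)^2 + (pi/H)^2
B^2 = (2.405/52)^2 + (pi/197)^2
B^2 = 0.0023934 /cm^2

0.0023934


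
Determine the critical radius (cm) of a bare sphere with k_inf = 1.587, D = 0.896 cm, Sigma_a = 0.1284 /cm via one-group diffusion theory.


L^2 = D / Sigma_a = 0.896 / 0.1284 = 6.978193 cm^2
B_m^2 = (k_inf - 1) / L^2 = (1.587 - 1) / 6.978193 = 0.08411920 /cm^2
For a bare sphere: B_g = pi/R, so R_c = pi / sqrt(B_m^2)
R_c = pi / sqrt(0.08411920) = 10.832 cm

10.832


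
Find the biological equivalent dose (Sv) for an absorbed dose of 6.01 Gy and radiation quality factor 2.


H = D * Q
H = 6.01 * 2
H = 12.020 Sv

12.020


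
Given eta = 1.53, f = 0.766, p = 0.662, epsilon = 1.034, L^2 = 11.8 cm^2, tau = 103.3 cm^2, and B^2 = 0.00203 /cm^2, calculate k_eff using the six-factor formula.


k_inf = eta*f*p*eps = 1.53*0.766*0.662*1.034 = 0.8022297
P_TNL = 1/(1 + L^2*B^2) = 1/(1 + 11.8*0.00203) = 0.9766064
P_FNL = exp(-B^2*tau) = exp(-0.00203*103.3) = 0.8108283
k_eff = k_inf * P_TNL * P_FNL = 0.8022297 * 0.9766064 * 0.8108283
k_eff = 0.63525

0.63525


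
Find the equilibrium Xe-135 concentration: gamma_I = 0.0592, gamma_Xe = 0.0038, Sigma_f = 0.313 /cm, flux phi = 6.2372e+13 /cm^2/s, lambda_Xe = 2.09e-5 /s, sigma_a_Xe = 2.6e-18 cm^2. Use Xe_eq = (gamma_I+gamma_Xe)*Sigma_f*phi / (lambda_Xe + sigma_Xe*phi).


Xe_eq = (gamma_I + gamma_Xe) * Sigma_f * phi / (lambda_Xe + sigma_Xe * phi)
Numerator = (0.0592 + 0.0038) * 0.313 * 6.2372e+13 = 1.229913e+12
Denominator = 2.09e-5 + 2.6e-18 * 6.2372e+13 = 1.830672e-04
Xe_eq = 1.229913e+12 / 1.830672e-04 = 6.7184e+15 /cm^3

6.7184e+15


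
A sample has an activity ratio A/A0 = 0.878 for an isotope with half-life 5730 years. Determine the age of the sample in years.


lambda = ln(2) / t_half = ln(2) / 5730 = 1.209681e-04 /yr
t = -ln(A/A0) / lambda
t = -ln(0.878) / 1.209681e-04
t = 1075.6 yr

1075.6


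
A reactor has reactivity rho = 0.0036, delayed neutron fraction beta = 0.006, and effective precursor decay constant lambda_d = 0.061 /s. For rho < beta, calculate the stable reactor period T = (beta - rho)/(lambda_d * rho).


T = (beta - rho) / (lambda_d * rho)
T = (0.006 - 0.0036) / (0.061 * 0.0036)
T = 10.929 s

10.929


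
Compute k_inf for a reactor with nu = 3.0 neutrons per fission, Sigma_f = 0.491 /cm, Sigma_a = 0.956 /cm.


k_inf = nu * Sigma_f / Sigma_a
k_inf = 3.0 * 0.491 / 0.956
k_inf = 1.5408

1.5408


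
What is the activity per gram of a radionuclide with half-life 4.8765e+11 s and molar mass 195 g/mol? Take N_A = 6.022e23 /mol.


lambda = ln(2) / t_half = ln(2) / 4.8765e+11 = 1.421403e-12 /s
SA = lambda * N_A / M
SA = 1.421403e-12 * 6.022e23 / 195
SA = 4.3896e+09 Bq/g

4.3896e+09


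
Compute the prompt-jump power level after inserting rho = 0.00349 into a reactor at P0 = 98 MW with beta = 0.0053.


P1/P0 = beta / (beta - rho)
P1/P0 = 0.0053 / (0.0053 - 0.00349) = 2.928177
P1 = 98 * 2.928177 = 286.96 MW

286.96


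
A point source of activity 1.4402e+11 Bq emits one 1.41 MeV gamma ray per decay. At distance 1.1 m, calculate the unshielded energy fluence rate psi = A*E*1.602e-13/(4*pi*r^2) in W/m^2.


psi = A * E * 1.602e-13 / (4*pi*r^2)
psi = 1.4402e+11 * 1.41 * 1.602e-13 / (4*pi*1.1^2)
psi = 0.0021395 W/m^2

0.0021395


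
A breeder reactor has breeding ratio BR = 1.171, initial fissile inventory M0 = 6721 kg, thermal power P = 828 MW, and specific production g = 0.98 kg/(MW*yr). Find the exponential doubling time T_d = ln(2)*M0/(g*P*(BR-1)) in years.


Breeding gain G = BR - 1 = 1.171 - 1 = 0.171
Fissile production rate = g * P * G = 0.98 * 828 * 0.171 = 138.75624 kg/yr
T_d = ln(2) * M0 / (g * P * G)
T_d = ln(2) * 6721 / 138.75624 = 33.574 yr

33.574


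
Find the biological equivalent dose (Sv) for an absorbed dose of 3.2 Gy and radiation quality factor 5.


H = D * Q
H = 3.2 * 5
H = 16.000 Sv

16.000


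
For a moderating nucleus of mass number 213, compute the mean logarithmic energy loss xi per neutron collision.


xi = 1 + (A-1)^2/(2A) * ln((A-1)/(A+1))
xi = 1 + (213-1)^2/(2*213) * ln((213-1)/(213 +1))
xi = 0.0093604

0.0093604


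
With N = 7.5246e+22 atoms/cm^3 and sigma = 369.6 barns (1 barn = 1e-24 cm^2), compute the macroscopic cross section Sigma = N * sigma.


Sigma = N * sigma_barns * 1e-24
Sigma = 7.5246e+22 * 369.6 * 1e-24
Sigma = 27.811 /cm

27.811


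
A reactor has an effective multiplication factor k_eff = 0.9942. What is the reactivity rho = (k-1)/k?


rho = (k_eff - 1) / k_eff
rho = (0.9942 - 1) / 0.9942
rho = -0.0058338

-0.0058338


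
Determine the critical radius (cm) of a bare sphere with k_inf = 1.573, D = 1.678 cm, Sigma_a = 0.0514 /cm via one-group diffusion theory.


L^2 = D / Sigma_a = 1.678 / 0.0514 = 32.64591 cm^2
B_m^2 = (k_inf - 1) / L^2 = (1.573 - 1) / 32.64591 = 0.01755197 /cm^2
For a bare sphere: B_g = pi/R, so R_c = pi / sqrt(B_m^2)
R_c = pi / sqrt(0.01755197) = 23.713 cm

23.713


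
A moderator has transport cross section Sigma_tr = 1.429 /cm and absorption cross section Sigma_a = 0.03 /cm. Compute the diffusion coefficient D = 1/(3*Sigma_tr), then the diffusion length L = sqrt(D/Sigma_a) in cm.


D = 1 / (3 * Sigma_tr) = 1 / (3 * 1.429) = 0.2332634 cm
L = sqrt(D / Sigma_a)
L = sqrt(0.2332634 / 0.03)
L = 2.7884 cm

2.7884


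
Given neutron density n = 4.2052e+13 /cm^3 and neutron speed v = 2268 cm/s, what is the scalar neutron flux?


phi = n * v
phi = 4.2052e+13 * 2268
phi = 9.5374e+16 /cm^2/s

9.5374e+16


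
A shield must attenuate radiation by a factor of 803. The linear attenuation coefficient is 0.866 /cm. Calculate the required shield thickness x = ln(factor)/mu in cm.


x = ln(factor) / mu
x = ln(803) / 0.866
x = 7.7233 cm

7.7233


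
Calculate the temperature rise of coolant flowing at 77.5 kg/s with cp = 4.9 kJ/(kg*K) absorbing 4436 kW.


dT = Q / (m_dot * cp)
dT = 4436 / (77.5 * 4.9)
dT = 11.681 C

11.681


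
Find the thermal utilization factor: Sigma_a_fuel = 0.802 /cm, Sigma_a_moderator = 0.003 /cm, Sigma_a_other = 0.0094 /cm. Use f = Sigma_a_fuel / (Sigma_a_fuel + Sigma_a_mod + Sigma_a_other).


f = Sigma_a_fuel / (Sigma_a_fuel + Sigma_a_mod + Sigma_a_other)
f = 0.802 / (0.802 + 0.003 + 0.0094)
f = 0.98477

0.98477


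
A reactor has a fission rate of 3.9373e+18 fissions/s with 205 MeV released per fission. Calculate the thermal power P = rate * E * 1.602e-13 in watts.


P = fission_rate * E_MeV * 1.602e-13
P = 3.9373e+18 * 205 * 1.602e-13
P = 1.2930e+08 W

1.2930e+08


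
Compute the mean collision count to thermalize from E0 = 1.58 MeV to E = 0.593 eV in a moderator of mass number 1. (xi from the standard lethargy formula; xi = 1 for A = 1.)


xi = 1 + (A-1)^2/(2A)*ln((A-1)/(A+1)) = 1 (for A = 1)
n = ln(E0/E) / xi
n = ln(1.58e6 / 0.593) / 1
n = ln(2.664418e+06) / 1 = 14.795

14.795


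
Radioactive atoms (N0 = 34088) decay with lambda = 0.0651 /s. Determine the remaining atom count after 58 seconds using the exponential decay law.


N = N0 * exp(-lambda * t)
N = 34088 * exp(-0.0651 * 58)
N = 781.25

781.25


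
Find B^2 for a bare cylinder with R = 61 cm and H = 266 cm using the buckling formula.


B^2 = (2.405/R)^2 + (pi/H)^2
B^2 = (2.405/61)^2 + (pi/266)^2
B^2 = 0.0016939 /cm^2

0.0016939


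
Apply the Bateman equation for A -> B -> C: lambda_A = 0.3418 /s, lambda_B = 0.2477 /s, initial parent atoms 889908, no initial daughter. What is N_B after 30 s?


N_B(t) = lambda_A * N_A0 / (lambda_B - lambda_A) * [exp(-lambda_A*t) - exp(-lambda_B*t)]
exp(-0.3418*30) = 3.521635e-05; exp(-0.2477*30) = 5.925946e-04
N_B = 0.3418 * 889908 / (0.2477 - 0.3418) * (3.521635e-05 - 5.925946e-04)
N_B = 1801.7

1801.7


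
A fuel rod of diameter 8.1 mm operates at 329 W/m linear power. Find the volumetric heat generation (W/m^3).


r = D / 2 / 1000 = 8.1 / 2 / 1000 = 0.00405 m
q''' = q' / (pi * r^2)
q''' = 329 / (pi * 0.00405^2)
q''' = 6.3846e+06 W/m^3

6.3846e+06


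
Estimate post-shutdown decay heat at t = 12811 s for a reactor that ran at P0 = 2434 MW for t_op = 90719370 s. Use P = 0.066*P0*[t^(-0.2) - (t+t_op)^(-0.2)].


P/P0 = 0.066 * [t^(-0.2) - (t + t_op)^(-0.2)]
P/P0 = 0.066 * [12811^(-0.2) - (12811 + 90719370)^(-0.2)]
P/P0 = 0.066 * [0.1508285 - 0.02561225] = 0.008264273
P = 2434 * 0.008264273 = 20.115 MW

20.115


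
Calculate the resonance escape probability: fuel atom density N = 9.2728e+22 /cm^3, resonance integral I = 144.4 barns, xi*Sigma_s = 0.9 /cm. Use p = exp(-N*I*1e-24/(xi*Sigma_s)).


p = exp(-N * I * 1e-24 / (xi*Sigma_s))
p = exp(-9.2728e+22 * 144.4 * 1e-24 / 0.9)
p = 3.4570e-07

3.4570e-07


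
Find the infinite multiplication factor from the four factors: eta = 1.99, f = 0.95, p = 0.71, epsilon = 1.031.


k_inf = eta * f * p * epsilon
k_inf = 1.99 * 0.95 * 0.71 * 1.031
k_inf = 1.3839

1.3839


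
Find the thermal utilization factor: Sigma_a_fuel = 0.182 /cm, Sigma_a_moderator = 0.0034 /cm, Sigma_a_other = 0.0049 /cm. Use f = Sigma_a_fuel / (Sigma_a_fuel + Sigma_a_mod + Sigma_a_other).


f = Sigma_a_fuel / (Sigma_a_fuel + Sigma_a_mod + Sigma_a_other)
f = 0.182 / (0.182 + 0.0034 + 0.0049)
f = 0.95638

0.95638


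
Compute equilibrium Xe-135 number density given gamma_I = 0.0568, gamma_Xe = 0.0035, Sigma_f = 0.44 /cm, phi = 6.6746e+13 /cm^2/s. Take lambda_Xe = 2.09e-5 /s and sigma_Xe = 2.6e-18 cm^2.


Xe_eq = (gamma_I + gamma_Xe) * Sigma_f * phi / (lambda_Xe + sigma_Xe * phi)
Numerator = (0.0568 + 0.0035) * 0.44 * 6.6746e+13 = 1.770905e+12
Denominator = 2.09e-5 + 2.6e-18 * 6.6746e+13 = 1.944396e-04
Xe_eq = 1.770905e+12 / 1.944396e-04 = 9.1077e+15 /cm^3

9.1077e+15


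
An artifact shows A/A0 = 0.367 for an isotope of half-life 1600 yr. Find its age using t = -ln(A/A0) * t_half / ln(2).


lambda = ln(2) / t_half = ln(2) / 1600 = 4.332170e-04 /yr
t = -ln(A/A0) / lambda
t = -ln(0.367) / 4.332170e-04
t = 2313.8 yr

2313.8


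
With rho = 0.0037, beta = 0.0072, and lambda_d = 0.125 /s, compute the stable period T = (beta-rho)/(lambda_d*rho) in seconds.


T = (beta - rho) / (lambda_d * rho)
T = (0.0072 - 0.0037) / (0.125 * 0.0037)
T = 7.5676 s

7.5676


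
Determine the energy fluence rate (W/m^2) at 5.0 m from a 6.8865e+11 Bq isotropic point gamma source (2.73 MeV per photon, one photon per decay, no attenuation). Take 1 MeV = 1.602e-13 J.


psi = A * E * 1.602e-13 / (4*pi*r^2)
psi = 6.8865e+11 * 2.73 * 1.602e-13 / (4*pi*5.0^2)
psi = 9.5868e-04 W/m^2

9.5868e-04


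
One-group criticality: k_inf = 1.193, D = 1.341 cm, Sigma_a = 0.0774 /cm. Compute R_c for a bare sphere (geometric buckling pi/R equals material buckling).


L^2 = D / Sigma_a = 1.341 / 0.0774 = 17.32558 cm^2
B_m^2 = (k_inf - 1) / L^2 = (1.193 - 1) / 17.32558 = 0.01113960 /cm^2
For a bare sphere: B_g = pi/R, so R_c = pi / sqrt(B_m^2)
R_c = pi / sqrt(0.01113960) = 29.766 cm

29.766


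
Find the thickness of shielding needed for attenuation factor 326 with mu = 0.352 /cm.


x = ln(factor) / mu
x = ln(326) / 0.352
x = 16.440 cm

16.440


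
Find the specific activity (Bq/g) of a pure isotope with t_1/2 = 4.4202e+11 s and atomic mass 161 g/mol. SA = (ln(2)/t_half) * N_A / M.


lambda = ln(2) / t_half = ln(2) / 4.4202e+11 = 1.568135e-12 /s
SA = lambda * N_A / M
SA = 1.568135e-12 * 6.022e23 / 161
SA = 5.8654e+09 Bq/g

5.8654e+09


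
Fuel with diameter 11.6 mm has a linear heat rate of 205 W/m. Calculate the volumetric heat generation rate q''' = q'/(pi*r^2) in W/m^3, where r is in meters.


r = D / 2 / 1000 = 11.6 / 2 / 1000 = 0.0058 m
q''' = q' / (pi * r^2)
q''' = 205 / (pi * 0.0058^2)
q''' = 1.9398e+06 W/m^3

1.9398e+06


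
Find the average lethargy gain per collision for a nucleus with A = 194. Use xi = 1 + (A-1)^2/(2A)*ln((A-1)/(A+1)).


xi = 1 + (A-1)^2/(2A) * ln((A-1)/(A+1))
xi = 1 + (194-1)^2/(2*194) * ln((194-1)/(194 +1))
xi = 0.010274

0.010274


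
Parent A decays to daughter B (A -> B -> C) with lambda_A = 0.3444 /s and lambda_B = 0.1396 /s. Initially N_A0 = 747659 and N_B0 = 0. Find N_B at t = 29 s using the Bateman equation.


N_B(t) = lambda_A * N_A0 / (lambda_B - lambda_A) * [exp(-lambda_A*t) - exp(-lambda_B*t)]
exp(-0.3444*29) = 4.596639e-05; exp(-0.1396*29) = 0.01745027
N_B = 0.3444 * 747659 / (0.1396 - 0.3444) * (4.596639e-05 - 0.01745027)
N_B = 21882

21882


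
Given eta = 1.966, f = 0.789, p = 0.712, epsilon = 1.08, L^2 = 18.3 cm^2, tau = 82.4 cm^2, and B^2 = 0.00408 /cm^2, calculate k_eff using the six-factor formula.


k_inf = eta*f*p*eps = 1.966*0.789*0.712*1.08 = 1.192791
P_TNL = 1/(1 + L^2*B^2) = 1/(1 + 18.3*0.00408) = 0.9305234
P_FNL = exp(-B^2*tau) = exp(-0.00408*82.4) = 0.7144859
k_eff = k_inf * P_TNL * P_FNL = 1.192791 * 0.9305234 * 0.7144859
k_eff = 0.79302

0.79302


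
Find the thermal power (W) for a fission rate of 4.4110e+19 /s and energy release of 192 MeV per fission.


P = fission_rate * E_MeV * 1.602e-13
P = 4.4110e+19 * 192 * 1.602e-13
P = 1.3568e+09 W

1.3568e+09


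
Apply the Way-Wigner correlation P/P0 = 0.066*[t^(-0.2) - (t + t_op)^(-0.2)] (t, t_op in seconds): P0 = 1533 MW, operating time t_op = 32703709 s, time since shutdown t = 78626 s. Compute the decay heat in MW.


P/P0 = 0.066 * [t^(-0.2) - (t + t_op)^(-0.2)]
P/P0 = 0.066 * [78626^(-0.2) - (78626 + 32703709)^(-0.2)]
P/P0 = 0.066 * [0.1049269 - 0.03139583] = 0.004853051
P = 1533 * 0.004853051 = 7.4397 MW

7.4397


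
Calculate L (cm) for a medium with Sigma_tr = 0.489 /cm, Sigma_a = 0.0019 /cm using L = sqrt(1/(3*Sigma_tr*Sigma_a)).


D = 1 / (3 * Sigma_tr) = 1 / (3 * 0.489) = 0.6816633 cm
L = sqrt(D / Sigma_a)
L = sqrt(0.6816633 / 0.0019)
L = 18.941 cm

18.941


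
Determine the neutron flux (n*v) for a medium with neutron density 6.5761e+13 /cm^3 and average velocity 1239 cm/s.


phi = n * v
phi = 6.5761e+13 * 1239
phi = 8.1478e+16 /cm^2/s

8.1478e+16


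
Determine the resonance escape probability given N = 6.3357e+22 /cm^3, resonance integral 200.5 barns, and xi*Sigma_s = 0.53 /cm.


p = exp(-N * I * 1e-24 / (xi*Sigma_s))
p = exp(-6.3357e+22 * 200.5 * 1e-24 / 0.53)
p = 3.8976e-11

3.8976e-11


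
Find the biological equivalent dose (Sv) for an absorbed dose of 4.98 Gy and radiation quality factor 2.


H = D * Q
H = 4.98 * 2
H = 9.9600 Sv

9.9600


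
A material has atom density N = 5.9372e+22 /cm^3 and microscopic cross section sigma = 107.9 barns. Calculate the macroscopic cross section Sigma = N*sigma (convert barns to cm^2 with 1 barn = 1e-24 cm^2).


Sigma = N * sigma_barns * 1e-24
Sigma = 5.9372e+22 * 107.9 * 1e-24
Sigma = 6.4062 /cm

6.4062


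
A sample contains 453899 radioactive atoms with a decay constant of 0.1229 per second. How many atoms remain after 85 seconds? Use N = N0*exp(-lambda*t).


N = N0 * exp(-lambda * t)
N = 453899 * exp(-0.1229 * 85)
N = 13.186

13.186


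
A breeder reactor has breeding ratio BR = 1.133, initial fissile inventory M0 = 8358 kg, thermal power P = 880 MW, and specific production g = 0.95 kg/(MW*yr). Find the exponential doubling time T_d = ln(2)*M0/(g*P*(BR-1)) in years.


Breeding gain G = BR - 1 = 1.133 - 1 = 0.133
Fissile production rate = g * P * G = 0.95 * 880 * 0.133 = 111.188 kg/yr
T_d = ln(2) * M0 / (g * P * G)
T_d = ln(2) * 8358 / 111.188 = 52.104 yr

52.104


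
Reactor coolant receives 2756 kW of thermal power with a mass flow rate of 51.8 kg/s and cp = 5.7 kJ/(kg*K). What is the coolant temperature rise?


dT = Q / (m_dot * cp)
dT = 2756 / (51.8 * 5.7)
dT = 9.3341 C

9.3341


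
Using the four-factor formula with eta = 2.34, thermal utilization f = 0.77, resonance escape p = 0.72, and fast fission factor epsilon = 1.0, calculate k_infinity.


k_inf = eta * f * p * epsilon
k_inf = 2.34 * 0.77 * 0.72 * 1.0
k_inf = 1.2973

1.2973


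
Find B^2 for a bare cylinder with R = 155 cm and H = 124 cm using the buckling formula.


B^2 = (2.405/R)^2 + (pi/H)^2
B^2 = (2.405/155)^2 + (pi/124)^2
B^2 = 8.8263e-04 /cm^2

8.8263e-04


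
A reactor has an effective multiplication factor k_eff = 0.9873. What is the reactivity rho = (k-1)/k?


rho = (k_eff - 1) / k_eff
rho = (0.9873 - 1) / 0.9873
rho = -0.012863

-0.012863


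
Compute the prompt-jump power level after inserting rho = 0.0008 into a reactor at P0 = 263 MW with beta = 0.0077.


P1/P0 = beta / (beta - rho)
P1/P0 = 0.0077 / (0.0077 - 0.0008) = 1.115942
P1 = 263 * 1.115942 = 293.49 MW

293.49


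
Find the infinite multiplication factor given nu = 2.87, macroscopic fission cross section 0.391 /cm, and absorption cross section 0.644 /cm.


k_inf = nu * Sigma_f / Sigma_a
k_inf = 2.87 * 0.391 / 0.644
k_inf = 1.7425

1.7425


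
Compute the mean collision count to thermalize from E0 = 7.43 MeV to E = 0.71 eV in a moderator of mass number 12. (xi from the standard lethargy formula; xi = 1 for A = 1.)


xi = 1 + (A-1)^2/(2A)*ln((A-1)/(A+1)) = 0.1577690 (for A = 12)
n = ln(E0/E) / xi
n = ln(7.43e6 / 0.71) / 0.1577690
n = ln(1.046479e+07) / 0.1577690 = 102.45

102.45


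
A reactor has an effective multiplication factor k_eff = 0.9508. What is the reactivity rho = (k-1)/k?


rho = (k_eff - 1) / k_eff
rho = (0.9508 - 1) / 0.9508
rho = -0.051746

-0.051746


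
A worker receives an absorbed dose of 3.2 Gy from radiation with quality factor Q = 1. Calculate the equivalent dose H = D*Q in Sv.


H = D * Q
H = 3.2 * 1
H = 3.2000 Sv

3.2000


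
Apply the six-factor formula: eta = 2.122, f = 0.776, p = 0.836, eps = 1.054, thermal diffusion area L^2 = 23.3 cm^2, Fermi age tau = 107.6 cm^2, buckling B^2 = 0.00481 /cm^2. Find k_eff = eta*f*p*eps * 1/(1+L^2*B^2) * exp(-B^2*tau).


k_inf = eta*f*p*eps = 2.122*0.776*0.836*1.054 = 1.450955
P_TNL = 1/(1 + L^2*B^2) = 1/(1 + 23.3*0.00481) = 0.8992215
P_FNL = exp(-B^2*tau) = exp(-0.00481*107.6) = 0.5959753
k_eff = k_inf * P_TNL * P_FNL = 1.450955 * 0.8992215 * 0.5959753
k_eff = 0.77759

0.77759


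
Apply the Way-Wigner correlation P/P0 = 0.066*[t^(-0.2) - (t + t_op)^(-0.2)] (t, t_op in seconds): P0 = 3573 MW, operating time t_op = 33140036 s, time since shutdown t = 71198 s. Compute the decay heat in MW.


P/P0 = 0.066 * [t^(-0.2) - (t + t_op)^(-0.2)]
P/P0 = 0.066 * [71198^(-0.2) - (71198 + 33140036)^(-0.2)]
P/P0 = 0.066 * [0.1070302 - 0.03131432] = 0.004997248
P = 3573 * 0.004997248 = 17.855 MW

17.855


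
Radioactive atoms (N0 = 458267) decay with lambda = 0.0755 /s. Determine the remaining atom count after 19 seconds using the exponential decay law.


N = N0 * exp(-lambda * t)
N = 458267 * exp(-0.0755 * 19)
N = 109175

109175


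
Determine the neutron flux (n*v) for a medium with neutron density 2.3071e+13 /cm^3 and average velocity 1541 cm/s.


phi = n * v
phi = 2.3071e+13 * 1541
phi = 3.5552e+16 /cm^2/s

3.5552e+16


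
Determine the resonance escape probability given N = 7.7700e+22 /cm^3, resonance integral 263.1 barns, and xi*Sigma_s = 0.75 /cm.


p = exp(-N * I * 1e-24 / (xi*Sigma_s))
p = exp(-7.7700e+22 * 263.1 * 1e-24 / 0.75)
p = 1.4533e-12

1.4533e-12


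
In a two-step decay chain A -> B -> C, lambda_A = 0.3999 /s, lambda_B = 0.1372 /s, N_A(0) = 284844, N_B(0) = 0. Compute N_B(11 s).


N_B(t) = lambda_A * N_A0 / (lambda_B - lambda_A) * [exp(-lambda_A*t) - exp(-lambda_B*t)]
exp(-0.3999*11) = 0.01229085; exp(-0.1372*11) = 0.2210868
N_B = 0.3999 * 284844 / (0.1372 - 0.3999) * (0.01229085 - 0.2210868)
N_B = 90536

90536


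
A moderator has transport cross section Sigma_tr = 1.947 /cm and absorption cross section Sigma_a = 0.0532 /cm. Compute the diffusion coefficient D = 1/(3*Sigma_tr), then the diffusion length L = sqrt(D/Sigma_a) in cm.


D = 1 / (3 * Sigma_tr) = 1 / (3 * 1.947) = 0.1712036 cm
L = sqrt(D / Sigma_a)
L = sqrt(0.1712036 / 0.0532)
L = 1.7939 cm

1.7939


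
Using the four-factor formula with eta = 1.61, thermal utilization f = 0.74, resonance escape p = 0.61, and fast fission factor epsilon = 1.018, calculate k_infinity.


k_inf = eta * f * p * epsilon
k_inf = 1.61 * 0.74 * 0.61 * 1.018
k_inf = 0.73984

0.73984


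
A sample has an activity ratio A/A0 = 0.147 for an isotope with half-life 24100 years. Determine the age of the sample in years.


lambda = ln(2) / t_half = ln(2) / 24100 = 2.876129e-05 /yr
t = -ln(A/A0) / lambda
t = -ln(0.147) / 2.876129e-05
t = 66663 yr

66663


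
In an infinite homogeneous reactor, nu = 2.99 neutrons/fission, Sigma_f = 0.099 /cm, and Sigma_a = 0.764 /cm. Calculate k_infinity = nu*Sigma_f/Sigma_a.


k_inf = nu * Sigma_f / Sigma_a
k_inf = 2.99 * 0.099 / 0.764
k_inf = 0.38745

0.38745


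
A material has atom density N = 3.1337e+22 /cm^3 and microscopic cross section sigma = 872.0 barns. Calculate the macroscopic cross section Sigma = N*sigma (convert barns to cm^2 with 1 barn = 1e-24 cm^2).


Sigma = N * sigma_barns * 1e-24
Sigma = 3.1337e+22 * 872.0 * 1e-24
Sigma = 27.326 /cm

27.326


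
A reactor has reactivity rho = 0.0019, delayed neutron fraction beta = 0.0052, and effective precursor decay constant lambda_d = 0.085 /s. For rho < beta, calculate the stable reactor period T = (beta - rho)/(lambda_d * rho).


T = (beta - rho) / (lambda_d * rho)
T = (0.0052 - 0.0019) / (0.085 * 0.0019)
T = 20.433 s

20.433


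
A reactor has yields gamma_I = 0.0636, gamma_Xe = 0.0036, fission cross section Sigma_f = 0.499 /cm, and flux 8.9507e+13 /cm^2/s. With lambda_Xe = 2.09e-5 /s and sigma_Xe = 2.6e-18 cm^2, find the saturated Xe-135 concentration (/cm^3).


Xe_eq = (gamma_I + gamma_Xe) * Sigma_f * phi / (lambda_Xe + sigma_Xe * phi)
Numerator = (0.0636 + 0.0036) * 0.499 * 8.9507e+13 = 3.001420e+12
Denominator = 2.09e-5 + 2.6e-18 * 8.9507e+13 = 2.536182e-04
Xe_eq = 3.001420e+12 / 2.536182e-04 = 1.1834e+16 /cm^3

1.1834e+16


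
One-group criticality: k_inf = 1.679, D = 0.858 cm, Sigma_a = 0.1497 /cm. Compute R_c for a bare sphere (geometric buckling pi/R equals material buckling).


L^2 = D / Sigma_a = 0.858 / 0.1497 = 5.731463 cm^2
B_m^2 = (k_inf - 1) / L^2 = (1.679 - 1) / 5.731463 = 0.1184689 /cm^2
For a bare sphere: B_g = pi/R, so R_c = pi / sqrt(B_m^2)
R_c = pi / sqrt(0.1184689) = 9.1274 cm

9.1274


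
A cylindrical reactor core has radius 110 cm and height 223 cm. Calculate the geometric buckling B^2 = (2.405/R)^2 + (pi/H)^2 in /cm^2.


B^2 = (2.405/R)^2 + (pi/H)^2
B^2 = (2.405/110)^2 + (pi/223)^2
B^2 = 6.7649e-04 /cm^2

6.7649e-04


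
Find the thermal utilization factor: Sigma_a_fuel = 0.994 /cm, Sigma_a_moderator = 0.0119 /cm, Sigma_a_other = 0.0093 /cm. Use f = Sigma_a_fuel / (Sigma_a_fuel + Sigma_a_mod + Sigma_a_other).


f = Sigma_a_fuel / (Sigma_a_fuel + Sigma_a_mod + Sigma_a_other)
f = 0.994 / (0.994 + 0.0119 + 0.0093)
f = 0.97912

0.97912


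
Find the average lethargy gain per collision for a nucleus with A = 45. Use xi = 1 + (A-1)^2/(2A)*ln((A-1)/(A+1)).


xi = 1 + (A-1)^2/(2A) * ln((A-1)/(A+1))
xi = 1 + (45-1)^2/(2*45) * ln((45-1)/(45 +1))
xi = 0.043793

0.043793


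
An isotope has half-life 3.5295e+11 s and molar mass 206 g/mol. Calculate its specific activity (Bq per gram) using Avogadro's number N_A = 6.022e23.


lambda = ln(2) / t_half = ln(2) / 3.5295e+11 = 1.963868e-12 /s
SA = lambda * N_A / M
SA = 1.963868e-12 * 6.022e23 / 206
SA = 5.7410e+09 Bq/g

5.7410e+09


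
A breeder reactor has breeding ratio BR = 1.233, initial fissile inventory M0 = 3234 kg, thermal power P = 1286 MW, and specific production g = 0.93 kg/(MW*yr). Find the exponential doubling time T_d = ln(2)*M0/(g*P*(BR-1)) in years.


Breeding gain G = BR - 1 = 1.233 - 1 = 0.233
Fissile production rate = g * P * G = 0.93 * 1286 * 0.233 = 278.66334 kg/yr
T_d = ln(2) * M0 / (g * P * G)
T_d = ln(2) * 3234 / 278.66334 = 8.0443 yr

8.0443


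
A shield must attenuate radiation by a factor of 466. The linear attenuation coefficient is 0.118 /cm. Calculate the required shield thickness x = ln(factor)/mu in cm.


x = ln(factor) / mu
x = ln(466) / 0.118
x = 52.069 cm

52.069


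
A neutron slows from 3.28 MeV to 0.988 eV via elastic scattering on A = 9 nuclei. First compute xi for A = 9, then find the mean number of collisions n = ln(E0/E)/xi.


xi = 1 + (A-1)^2/(2A)*ln((A-1)/(A+1)) = 0.2066007 (for A = 9)
n = ln(E0/E) / xi
n = ln(3.28e6 / 0.988) / 0.2066007
n = ln(3.319838e+06) / 0.2066007 = 72.678

72.678


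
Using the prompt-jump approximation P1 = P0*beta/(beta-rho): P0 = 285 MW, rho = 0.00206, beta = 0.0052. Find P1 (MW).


P1/P0 = beta / (beta - rho)
P1/P0 = 0.0052 / (0.0052 - 0.00206) = 1.656051
P1 = 285 * 1.656051 = 471.97 MW

471.97


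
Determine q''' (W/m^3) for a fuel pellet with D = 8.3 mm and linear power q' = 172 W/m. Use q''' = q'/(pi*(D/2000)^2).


r = D / 2 / 1000 = 8.3 / 2 / 1000 = 0.00415 m
q''' = q' / (pi * r^2)
q''' = 172 / (pi * 0.00415^2)
q''' = 3.1789e+06 W/m^3

3.1789e+06


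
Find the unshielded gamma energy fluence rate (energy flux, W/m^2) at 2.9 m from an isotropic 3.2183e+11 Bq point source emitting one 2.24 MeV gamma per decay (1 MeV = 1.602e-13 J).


psi = A * E * 1.602e-13 / (4*pi*r^2)
psi = 3.2183e+11 * 2.24 * 1.602e-13 / (4*pi*2.9^2)
psi = 0.0010928 W/m^2

0.0010928


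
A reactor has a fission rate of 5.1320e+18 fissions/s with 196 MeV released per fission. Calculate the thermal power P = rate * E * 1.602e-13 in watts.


P = fission_rate * E_MeV * 1.602e-13
P = 5.1320e+18 * 196 * 1.602e-13
P = 1.6114e+08 W

1.6114e+08


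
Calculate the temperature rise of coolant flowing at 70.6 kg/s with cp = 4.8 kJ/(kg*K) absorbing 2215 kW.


dT = Q / (m_dot * cp)
dT = 2215 / (70.6 * 4.8)
dT = 6.5362 C

6.5362


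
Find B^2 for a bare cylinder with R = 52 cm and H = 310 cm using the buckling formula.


B^2 = (2.405/R)^2 + (pi/H)^2
B^2 = (2.405/52)^2 + (pi/310)^2
B^2 = 0.0022418 /cm^2

0.0022418


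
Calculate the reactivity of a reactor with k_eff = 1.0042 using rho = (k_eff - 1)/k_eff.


rho = (k_eff - 1) / k_eff
rho = (1.0042 - 1) / 1.0042
rho = 0.0041824

0.0041824


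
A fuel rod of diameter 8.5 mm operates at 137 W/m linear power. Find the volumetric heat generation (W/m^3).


r = D / 2 / 1000 = 8.5 / 2 / 1000 = 0.00425 m
q''' = q' / (pi * r^2)
q''' = 137 / (pi * 0.00425^2)
q''' = 2.4143e+06 W/m^3

2.4143e+06


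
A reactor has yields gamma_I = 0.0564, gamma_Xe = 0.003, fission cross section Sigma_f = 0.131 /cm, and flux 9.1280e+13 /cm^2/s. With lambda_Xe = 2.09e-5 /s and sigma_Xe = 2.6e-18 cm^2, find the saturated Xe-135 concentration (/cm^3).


Xe_eq = (gamma_I + gamma_Xe) * Sigma_f * phi / (lambda_Xe + sigma_Xe * phi)
Numerator = (0.0564 + 0.003) * 0.131 * 9.1280e+13 = 7.102862e+11
Denominator = 2.09e-5 + 2.6e-18 * 9.1280e+13 = 2.582280e-04
Xe_eq = 7.102862e+11 / 2.582280e-04 = 2.7506e+15 /cm^3

2.7506e+15


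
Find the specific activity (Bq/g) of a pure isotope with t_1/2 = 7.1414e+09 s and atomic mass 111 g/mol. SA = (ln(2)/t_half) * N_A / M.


lambda = ln(2) / t_half = ln(2) / 7.1414e+09 = 9.706041e-11 /s
SA = lambda * N_A / M
SA = 9.706041e-11 * 6.022e23 / 111
SA = 5.2657e+11 Bq/g

5.2657e+11


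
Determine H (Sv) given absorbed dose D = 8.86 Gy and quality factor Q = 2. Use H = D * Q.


H = D * Q
H = 8.86 * 2
H = 17.720 Sv

17.720


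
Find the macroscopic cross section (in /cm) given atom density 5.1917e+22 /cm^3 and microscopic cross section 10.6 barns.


Sigma = N * sigma_barns * 1e-24
Sigma = 5.1917e+22 * 10.6 * 1e-24
Sigma = 0.55032 /cm

0.55032


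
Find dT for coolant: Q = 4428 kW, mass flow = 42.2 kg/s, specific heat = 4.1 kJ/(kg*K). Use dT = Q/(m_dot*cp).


dT = Q / (m_dot * cp)
dT = 4428 / (42.2 * 4.1)
dT = 25.592 C

25.592


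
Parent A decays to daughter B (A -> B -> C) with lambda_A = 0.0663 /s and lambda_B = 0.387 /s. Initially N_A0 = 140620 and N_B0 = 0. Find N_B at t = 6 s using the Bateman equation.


N_B(t) = lambda_A * N_A0 / (lambda_B - lambda_A) * [exp(-lambda_A*t) - exp(-lambda_B*t)]
exp(-0.0663*6) = 0.6717964; exp(-0.387*6) = 0.09807723
N_B = 0.0663 * 140620 / (0.387 - 0.0663) * (0.6717964 - 0.09807723)
N_B = 16679

16679


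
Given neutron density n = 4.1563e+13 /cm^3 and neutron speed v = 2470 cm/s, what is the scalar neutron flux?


phi = n * v
phi = 4.1563e+13 * 2470
phi = 1.0266e+17 /cm^2/s

1.0266e+17


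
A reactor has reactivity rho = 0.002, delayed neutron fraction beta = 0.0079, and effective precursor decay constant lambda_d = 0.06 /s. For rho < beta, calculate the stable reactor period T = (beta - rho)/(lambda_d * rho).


T = (beta - rho) / (lambda_d * rho)
T = (0.0079 - 0.002) / (0.06 * 0.002)
T = 49.167 s

49.167


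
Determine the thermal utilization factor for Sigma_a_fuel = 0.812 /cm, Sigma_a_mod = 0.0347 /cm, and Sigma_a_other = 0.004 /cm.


f = Sigma_a_fuel / (Sigma_a_fuel + Sigma_a_mod + Sigma_a_other)
f = 0.812 / (0.812 + 0.0347 + 0.004)
f = 0.95451

0.95451


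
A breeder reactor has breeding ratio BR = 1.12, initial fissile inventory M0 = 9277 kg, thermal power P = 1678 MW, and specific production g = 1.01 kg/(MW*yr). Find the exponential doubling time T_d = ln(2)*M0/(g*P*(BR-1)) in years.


Breeding gain G = BR - 1 = 1.12 - 1 = 0.12
Fissile production rate = g * P * G = 1.01 * 1678 * 0.12 = 203.3736 kg/yr
T_d = ln(2) * M0 / (g * P * G)
T_d = ln(2) * 9277 / 203.3736 = 31.618 yr

31.618


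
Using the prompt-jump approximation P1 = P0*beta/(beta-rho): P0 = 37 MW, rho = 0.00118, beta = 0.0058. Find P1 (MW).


P1/P0 = beta / (beta - rho)
P1/P0 = 0.0058 / (0.0058 - 0.00118) = 1.255411
P1 = 37 * 1.255411 = 46.450 MW

46.450


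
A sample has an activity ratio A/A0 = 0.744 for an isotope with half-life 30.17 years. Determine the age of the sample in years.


lambda = ln(2) / t_half = ln(2) / 30.17 = 0.02297472 /yr
t = -ln(A/A0) / lambda
t = -ln(0.744) / 0.02297472
t = 12.871 yr

12.871


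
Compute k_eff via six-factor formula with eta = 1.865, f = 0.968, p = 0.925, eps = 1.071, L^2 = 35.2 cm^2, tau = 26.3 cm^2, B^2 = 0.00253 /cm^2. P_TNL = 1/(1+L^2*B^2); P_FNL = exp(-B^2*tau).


k_inf = eta*f*p*eps = 1.865*0.968*0.925*1.071 = 1.788485
P_TNL = 1/(1 + L^2*B^2) = 1/(1 + 35.2*0.00253) = 0.9182264
P_FNL = exp(-B^2*tau) = exp(-0.00253*26.3) = 0.9356264
k_eff = k_inf * P_TNL * P_FNL = 1.788485 * 0.9182264 * 0.9356264
k_eff = 1.5365

1.5365


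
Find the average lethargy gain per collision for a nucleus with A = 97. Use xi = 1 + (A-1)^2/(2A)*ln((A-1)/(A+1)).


xi = 1 + (A-1)^2/(2A) * ln((A-1)/(A+1))
xi = 1 + (97-1)^2/(2*97) * ln((97-1)/(97 +1))
xi = 0.020478

0.020478


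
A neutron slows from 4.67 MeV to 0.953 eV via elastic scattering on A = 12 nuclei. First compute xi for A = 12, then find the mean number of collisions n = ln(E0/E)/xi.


xi = 1 + (A-1)^2/(2A)*ln((A-1)/(A+1)) = 0.1577690 (for A = 12)
n = ln(E0/E) / xi
n = ln(4.67e6 / 0.953) / 0.1577690
n = ln(4.900315e+06) / 0.1577690 = 97.642

97.642


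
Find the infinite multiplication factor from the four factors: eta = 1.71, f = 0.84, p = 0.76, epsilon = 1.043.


k_inf = eta * f * p * epsilon
k_inf = 1.71 * 0.84 * 0.76 * 1.043
k_inf = 1.1386

1.1386


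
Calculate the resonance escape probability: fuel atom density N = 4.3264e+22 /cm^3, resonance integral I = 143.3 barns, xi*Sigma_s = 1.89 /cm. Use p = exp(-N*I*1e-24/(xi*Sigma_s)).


p = exp(-N * I * 1e-24 / (xi*Sigma_s))
p = exp(-4.3264e+22 * 143.3 * 1e-24 / 1.89)
p = 0.037618

0.037618


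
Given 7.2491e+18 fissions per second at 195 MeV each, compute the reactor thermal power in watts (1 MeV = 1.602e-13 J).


P = fission_rate * E_MeV * 1.602e-13
P = 7.2491e+18 * 195 * 1.602e-13
P = 2.2645e+08 W

2.2645e+08
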